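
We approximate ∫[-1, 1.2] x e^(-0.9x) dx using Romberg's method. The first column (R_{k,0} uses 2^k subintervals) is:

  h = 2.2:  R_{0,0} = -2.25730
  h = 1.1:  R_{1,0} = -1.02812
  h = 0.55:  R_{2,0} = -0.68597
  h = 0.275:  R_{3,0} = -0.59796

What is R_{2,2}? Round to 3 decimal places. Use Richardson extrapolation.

R_{1,1} = (4·(-1.02812) − (-2.25730)) / 3 = -0.61839
R_{2,1} = (4·(-0.68597) − (-1.02812)) / 3 = -0.57192
R_{2,2} = (16·(-0.57192) − (-0.61839)) / 15 = -0.56882

-0.569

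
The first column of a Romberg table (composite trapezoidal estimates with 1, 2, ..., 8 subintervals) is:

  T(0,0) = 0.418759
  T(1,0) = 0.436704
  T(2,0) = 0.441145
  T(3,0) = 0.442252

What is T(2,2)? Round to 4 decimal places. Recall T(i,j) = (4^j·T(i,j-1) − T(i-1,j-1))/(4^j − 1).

Richardson extrapolation on the trapezoidal column (denominator 4−1=3):
T(1,1) = 0.436704 + (0.436704 − 0.418759)/3 = 0.442686
T(2,1) = 0.441145 + (0.441145 − 0.436704)/3 = 0.442625
T(2,2) = 0.442625 + (0.442625 − 0.442686)/15 = 0.442621

0.4426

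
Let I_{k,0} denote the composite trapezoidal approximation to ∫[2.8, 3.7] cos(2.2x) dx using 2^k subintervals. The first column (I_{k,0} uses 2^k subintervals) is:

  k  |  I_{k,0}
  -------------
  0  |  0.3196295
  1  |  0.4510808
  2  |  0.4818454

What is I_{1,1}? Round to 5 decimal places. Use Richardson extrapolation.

I_{1,1} = (4·0.4510808 − 0.3196295) / 3 = 0.4948979

0.49490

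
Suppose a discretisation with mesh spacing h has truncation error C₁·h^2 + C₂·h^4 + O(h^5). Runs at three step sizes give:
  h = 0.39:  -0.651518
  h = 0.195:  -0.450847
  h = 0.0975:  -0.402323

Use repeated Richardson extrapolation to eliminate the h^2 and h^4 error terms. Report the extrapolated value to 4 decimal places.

-0.3863

First eliminate the h^2 term (factor 2^2 = 4):
  B₁ = (4·(-0.450847) − (-0.651518))/3 = -0.383957
  B₂ = (4·(-0.402323) − (-0.450847))/3 = -0.386148
Then eliminate the h^4 term (factor 2^4 = 16):
  (16·(-0.386148) − (-0.383957))/15 = -0.386294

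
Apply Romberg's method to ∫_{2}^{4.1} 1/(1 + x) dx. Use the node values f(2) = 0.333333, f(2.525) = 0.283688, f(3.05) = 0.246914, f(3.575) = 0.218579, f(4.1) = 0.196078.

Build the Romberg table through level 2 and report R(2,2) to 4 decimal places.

0.5306

R(0,0) (trapezoid, 1 panel, h=2.1000): 0.555882
R(1,0) (trapezoid, 2 panels, h=1.0500): 0.537200
R(2,0) (trapezoid, 4 panels, h=0.5250): 0.532290
R(1,1) = 0.537200 + (0.537200 − 0.555882)/3 = 0.530973
R(2,1) = 0.532290 + (0.532290 − 0.537200)/3 = 0.530653
R(2,2) = 0.530653 + (0.530653 − 0.530973)/15 = 0.530632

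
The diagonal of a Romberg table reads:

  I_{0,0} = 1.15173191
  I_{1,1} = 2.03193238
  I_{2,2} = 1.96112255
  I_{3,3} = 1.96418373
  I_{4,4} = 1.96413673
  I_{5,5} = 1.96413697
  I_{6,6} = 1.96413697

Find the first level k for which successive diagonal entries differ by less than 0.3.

|I_{1,1} − I_{0,0}| = 0.88020047 ≥ 0.3
|I_{2,2} − I_{1,1}| = 0.07080983 < 0.3

k = 2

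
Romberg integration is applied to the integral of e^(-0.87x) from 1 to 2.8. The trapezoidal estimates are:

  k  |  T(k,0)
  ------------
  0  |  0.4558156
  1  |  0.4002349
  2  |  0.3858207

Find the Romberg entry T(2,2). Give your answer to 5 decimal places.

T(1,1) = 0.4002349 + (0.4002349 − 0.4558156)/3 = 0.3817080
T(2,1) = (4·0.3858207 − 0.4002349) / 3 = 0.3810160
T(2,2) = (16·0.3810160 − 0.3817080) / 15 = 0.3809699

0.38097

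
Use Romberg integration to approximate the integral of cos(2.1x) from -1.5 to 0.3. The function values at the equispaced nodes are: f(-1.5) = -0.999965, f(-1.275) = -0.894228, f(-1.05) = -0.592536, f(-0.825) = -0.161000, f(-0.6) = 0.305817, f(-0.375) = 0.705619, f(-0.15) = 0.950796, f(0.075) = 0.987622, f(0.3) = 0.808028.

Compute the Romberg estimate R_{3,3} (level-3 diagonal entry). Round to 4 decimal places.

0.2765

R_{0,0} (trapezoid, 1 panel, h=1.8000): -0.172743
R_{1,0} (trapezoid, 2 panels, h=0.9000): 0.188864
R_{2,0} (trapezoid, 4 panels, h=0.4500): 0.255649
R_{3,0} (trapezoid, 8 panels, h=0.2250): 0.271377
R_{1,1} = 0.188864 + (0.188864 − (-0.172743))/3 = 0.309400
R_{2,1} = 0.255649 + (0.255649 − 0.188864)/3 = 0.277911
R_{3,1} = 0.271377 + (0.271377 − 0.255649)/3 = 0.276620
R_{2,2} = 0.277911 + (0.277911 − 0.309400)/15 = 0.275812
R_{3,2} = 0.276620 + (0.276620 − 0.277911)/15 = 0.276534
R_{3,3} = 0.276534 + (0.276534 − 0.275812)/63 = 0.276545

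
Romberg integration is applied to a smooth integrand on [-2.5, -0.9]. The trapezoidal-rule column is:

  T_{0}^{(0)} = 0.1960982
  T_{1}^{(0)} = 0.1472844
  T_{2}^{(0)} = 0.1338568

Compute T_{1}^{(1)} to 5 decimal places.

Richardson extrapolation on the trapezoidal column (denominator 4−1=3):
T_{1}^{(1)} = (4·0.1472844 − 0.1960982) / 3 = 0.1310131

0.13101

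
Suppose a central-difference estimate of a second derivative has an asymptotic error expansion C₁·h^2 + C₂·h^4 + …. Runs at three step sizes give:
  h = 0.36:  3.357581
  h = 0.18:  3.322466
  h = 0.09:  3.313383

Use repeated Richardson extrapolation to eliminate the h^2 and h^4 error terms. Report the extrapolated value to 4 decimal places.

First eliminate the h^2 term (factor 2^2 = 4):
  B₁ = (4·3.322466 − 3.357581)/3 = 3.310761
  B₂ = (4·3.313383 − 3.322466)/3 = 3.310355
Then eliminate the h^4 term (factor 2^4 = 16):
  (16·3.310355 − 3.310761)/15 = 3.310328

3.3103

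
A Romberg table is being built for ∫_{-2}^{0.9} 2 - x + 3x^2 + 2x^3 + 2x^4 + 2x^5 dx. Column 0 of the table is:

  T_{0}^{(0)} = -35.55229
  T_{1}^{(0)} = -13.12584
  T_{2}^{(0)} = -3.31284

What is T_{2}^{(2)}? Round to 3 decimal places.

0.332

T_{1}^{(1)} = (4·(-13.12584) − (-35.55229)) / 3 = -5.65036
T_{2}^{(1)} = (4·(-3.31284) − (-13.12584)) / 3 = -0.04184
T_{2}^{(2)} = -0.04184 + (-0.04184 − (-5.65036))/15 = 0.33206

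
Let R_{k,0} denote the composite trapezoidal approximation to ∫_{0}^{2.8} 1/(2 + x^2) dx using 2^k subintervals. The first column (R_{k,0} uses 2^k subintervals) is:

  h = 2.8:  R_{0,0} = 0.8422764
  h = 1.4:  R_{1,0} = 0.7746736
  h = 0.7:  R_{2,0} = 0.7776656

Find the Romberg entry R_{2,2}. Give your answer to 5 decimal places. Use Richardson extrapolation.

0.78043

Richardson extrapolation on the trapezoidal column (denominator 4−1=3):
R_{1,1} = 0.7746736 + (0.7746736 − 0.8422764)/3 = 0.7521393
R_{2,1} = (4·0.7776656 − 0.7746736) / 3 = 0.7786629
R_{2,2} = 0.7786629 + (0.7786629 − 0.7521393)/15 = 0.7804311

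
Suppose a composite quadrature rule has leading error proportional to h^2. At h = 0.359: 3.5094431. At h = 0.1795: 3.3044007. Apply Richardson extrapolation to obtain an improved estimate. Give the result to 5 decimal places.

Extrapolated value = (4·A(h/2) − A(h)) / (4 − 1)
= (4·3.3044007 − 3.5094431) / 3
= 9.7081597 / 3 = 3.2360532

3.23605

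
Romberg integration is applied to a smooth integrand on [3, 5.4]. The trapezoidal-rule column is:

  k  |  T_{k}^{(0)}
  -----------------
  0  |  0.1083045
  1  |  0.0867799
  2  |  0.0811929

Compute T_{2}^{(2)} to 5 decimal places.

T_{1}^{(1)} = (4·0.0867799 − 0.1083045) / 3 = 0.0796050
T_{2}^{(1)} = (4·0.0811929 − 0.0867799) / 3 = 0.0793306
T_{2}^{(2)} = (16·0.0793306 − 0.0796050) / 15 = 0.0793123

0.07931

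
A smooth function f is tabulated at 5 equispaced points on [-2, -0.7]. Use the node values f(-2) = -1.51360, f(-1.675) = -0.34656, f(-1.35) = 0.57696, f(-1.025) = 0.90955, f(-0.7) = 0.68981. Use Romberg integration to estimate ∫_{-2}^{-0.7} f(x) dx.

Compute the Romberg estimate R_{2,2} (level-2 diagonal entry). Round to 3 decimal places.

R_{0,0} (trapezoid, 1 panel, h=1.3000): -0.53546
R_{1,0} (trapezoid, 2 panels, h=0.6500): 0.10729
R_{2,0} (trapezoid, 4 panels, h=0.3250): 0.23662
R_{1,1} = 0.10729 + (0.10729 − (-0.53546))/3 = 0.32154
R_{2,1} = 0.23662 + (0.23662 − 0.10729)/3 = 0.27973
R_{2,2} = 0.27973 + (0.27973 − 0.32154)/15 = 0.27694

0.277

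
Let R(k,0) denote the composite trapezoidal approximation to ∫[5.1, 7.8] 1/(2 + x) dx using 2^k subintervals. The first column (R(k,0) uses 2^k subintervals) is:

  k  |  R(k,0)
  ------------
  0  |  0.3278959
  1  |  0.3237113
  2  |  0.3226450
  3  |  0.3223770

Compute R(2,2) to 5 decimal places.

0.32229

Richardson extrapolation on the trapezoidal column (denominator 4−1=3):
R(1,1) = 0.3237113 + (0.3237113 − 0.3278959)/3 = 0.3223164
R(2,1) = 0.3226450 + (0.3226450 − 0.3237113)/3 = 0.3222896
R(2,2) = 0.3222896 + (0.3222896 − 0.3223164)/15 = 0.3222878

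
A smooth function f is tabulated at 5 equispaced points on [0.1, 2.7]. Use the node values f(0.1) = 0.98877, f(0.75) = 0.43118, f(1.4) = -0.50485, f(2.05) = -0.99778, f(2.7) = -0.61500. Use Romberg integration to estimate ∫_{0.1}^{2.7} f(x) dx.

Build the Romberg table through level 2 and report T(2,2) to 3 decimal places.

-0.623

T(0,0) (trapezoid, 1 panel, h=2.6000): 0.48590
T(1,0) (trapezoid, 2 panels, h=1.3000): -0.41335
T(2,0) (trapezoid, 4 panels, h=0.6500): -0.57497
T(1,1) = -0.41335 + (-0.41335 − 0.48590)/3 = -0.71310
T(2,1) = -0.57497 + (-0.57497 − (-0.41335))/3 = -0.62884
T(2,2) = -0.62884 + (-0.62884 − (-0.71310))/15 = -0.62322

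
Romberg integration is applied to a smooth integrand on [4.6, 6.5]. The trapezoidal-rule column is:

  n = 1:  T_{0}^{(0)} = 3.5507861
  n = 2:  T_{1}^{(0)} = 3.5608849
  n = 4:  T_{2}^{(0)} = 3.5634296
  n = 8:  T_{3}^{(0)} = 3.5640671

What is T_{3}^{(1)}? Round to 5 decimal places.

T_{3}^{(1)} = 3.5640671 + (3.5640671 − 3.5634296)/3 = 3.5642796

3.56428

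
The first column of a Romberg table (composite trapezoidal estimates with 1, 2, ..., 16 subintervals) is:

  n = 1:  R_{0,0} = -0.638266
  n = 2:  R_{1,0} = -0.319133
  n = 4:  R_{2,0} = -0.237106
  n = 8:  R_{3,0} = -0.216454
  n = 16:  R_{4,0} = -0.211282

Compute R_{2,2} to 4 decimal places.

R_{1,1} = (4·(-0.319133) − (-0.638266)) / 3 = -0.212755
R_{2,1} = -0.237106 + (-0.237106 − (-0.319133))/3 = -0.209764
R_{2,2} = (16·(-0.209764) − (-0.212755)) / 15 = -0.209565

-0.2096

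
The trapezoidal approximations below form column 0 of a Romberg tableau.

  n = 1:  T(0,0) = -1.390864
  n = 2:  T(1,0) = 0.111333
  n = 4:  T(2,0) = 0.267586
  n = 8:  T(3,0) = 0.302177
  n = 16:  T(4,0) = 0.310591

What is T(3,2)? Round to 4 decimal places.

T(2,1) = 0.267586 + (0.267586 − 0.111333)/3 = 0.319670
T(3,1) = 0.302177 + (0.302177 − 0.267586)/3 = 0.313707
T(3,2) = (16·0.313707 − 0.319670) / 15 = 0.313309

0.3133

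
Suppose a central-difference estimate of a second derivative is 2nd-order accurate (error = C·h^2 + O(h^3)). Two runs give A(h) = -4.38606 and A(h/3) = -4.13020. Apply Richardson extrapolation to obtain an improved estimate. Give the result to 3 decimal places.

Extrapolated value = (9·A(h/3) − A(h)) / (9 − 1)
= (9·(-4.13020) − (-4.38606)) / 8
= -32.78574 / 8 = -4.09822

-4.098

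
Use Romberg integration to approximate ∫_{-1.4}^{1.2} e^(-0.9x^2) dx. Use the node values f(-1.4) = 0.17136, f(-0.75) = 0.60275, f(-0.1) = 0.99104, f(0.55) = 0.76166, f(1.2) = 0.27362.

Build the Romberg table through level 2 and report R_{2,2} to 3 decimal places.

R_{0,0} (trapezoid, 1 panel, h=2.6000): 0.57847
R_{1,0} (trapezoid, 2 panels, h=1.3000): 1.57759
R_{2,0} (trapezoid, 4 panels, h=0.6500): 1.67566
R_{1,1} = 1.57759 + (1.57759 − 0.57847)/3 = 1.91063
R_{2,1} = 1.67566 + (1.67566 − 1.57759)/3 = 1.70835
R_{2,2} = 1.70835 + (1.70835 − 1.91063)/15 = 1.69486

1.695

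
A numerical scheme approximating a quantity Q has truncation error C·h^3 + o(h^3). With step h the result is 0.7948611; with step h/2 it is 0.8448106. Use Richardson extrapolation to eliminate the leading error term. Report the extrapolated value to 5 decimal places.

0.85195

The leading error scales as h^3; refining by a factor of 2 reduces it by 2^3 = 8.
Extrapolated value = (8·A(h/2) − A(h)) / (8 − 1)
= (8·0.8448106 − 0.7948611) / 7
= 5.9636237 / 7 = 0.8519462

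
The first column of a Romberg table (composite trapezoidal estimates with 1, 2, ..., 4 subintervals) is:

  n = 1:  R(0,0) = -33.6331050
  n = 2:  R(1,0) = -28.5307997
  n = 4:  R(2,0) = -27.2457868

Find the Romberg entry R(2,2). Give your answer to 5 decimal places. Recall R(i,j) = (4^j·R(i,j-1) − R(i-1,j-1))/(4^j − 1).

R(1,1) = (4·(-28.5307997) − (-33.6331050)) / 3 = -26.8300313
R(2,1) = -27.2457868 + (-27.2457868 − (-28.5307997))/3 = -26.8174492
R(2,2) = -26.8174492 + (-26.8174492 − (-26.8300313))/15 = -26.8166104

-26.81661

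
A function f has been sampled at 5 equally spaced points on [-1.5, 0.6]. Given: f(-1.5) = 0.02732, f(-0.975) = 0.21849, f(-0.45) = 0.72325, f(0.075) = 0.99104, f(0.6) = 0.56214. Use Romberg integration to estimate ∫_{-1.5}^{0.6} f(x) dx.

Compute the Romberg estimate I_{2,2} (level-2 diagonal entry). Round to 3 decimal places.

I_{0,0} (trapezoid, 1 panel, h=2.1000): 0.61893
I_{1,0} (trapezoid, 2 panels, h=1.0500): 1.06888
I_{2,0} (trapezoid, 4 panels, h=0.5250): 1.16944
I_{1,1} = 1.06888 + (1.06888 − 0.61893)/3 = 1.21886
I_{2,1} = 1.16944 + (1.16944 − 1.06888)/3 = 1.20296
I_{2,2} = 1.20296 + (1.20296 − 1.21886)/15 = 1.20190

1.202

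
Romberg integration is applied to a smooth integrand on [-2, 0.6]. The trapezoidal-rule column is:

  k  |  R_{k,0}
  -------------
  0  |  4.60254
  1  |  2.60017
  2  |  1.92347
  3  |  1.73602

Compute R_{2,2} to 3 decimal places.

1.682

Richardson extrapolation on the trapezoidal column (denominator 4−1=3):
R_{1,1} = (4·2.60017 − 4.60254) / 3 = 1.93271
R_{2,1} = 1.92347 + (1.92347 − 2.60017)/3 = 1.69790
R_{2,2} = 1.69790 + (1.69790 − 1.93271)/15 = 1.68225
(Column j=1 coincides with Simpson's rule on the same nodes.)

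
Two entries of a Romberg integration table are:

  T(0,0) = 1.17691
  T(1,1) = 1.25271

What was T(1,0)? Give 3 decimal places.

1.234

From T(1,1) = (4·T(1,0) − T(0,0))/3, solve for T(1,0):
4·T(1,0) = 3·1.25271 + 1.17691 = 4.93504
T(1,0) = 1.23376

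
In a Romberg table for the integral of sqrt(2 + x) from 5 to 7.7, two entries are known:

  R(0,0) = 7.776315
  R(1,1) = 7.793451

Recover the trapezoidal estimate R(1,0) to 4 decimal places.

From R(1,1) = (4·R(1,0) − R(0,0))/3, solve for R(1,0):
4·R(1,0) = 3·7.793451 + 7.776315 = 31.156668
R(1,0) = 7.789167

7.7892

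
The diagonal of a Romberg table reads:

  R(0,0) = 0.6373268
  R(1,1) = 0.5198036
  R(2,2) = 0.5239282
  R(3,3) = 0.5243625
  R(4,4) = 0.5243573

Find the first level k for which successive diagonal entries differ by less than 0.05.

|R(1,1) − R(0,0)| = 0.1175232 ≥ 0.05
|R(2,2) − R(1,1)| = 0.0041246 < 0.05

k = 2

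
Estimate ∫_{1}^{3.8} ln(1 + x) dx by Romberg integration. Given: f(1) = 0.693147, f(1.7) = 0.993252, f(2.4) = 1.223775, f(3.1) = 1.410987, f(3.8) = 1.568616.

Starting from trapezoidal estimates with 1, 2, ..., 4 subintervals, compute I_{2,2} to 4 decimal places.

I_{0,0} (trapezoid, 1 panel, h=2.8000): 3.166468
I_{1,0} (trapezoid, 2 panels, h=1.4000): 3.296519
I_{2,0} (trapezoid, 4 panels, h=0.7000): 3.331227
I_{1,1} = 3.296519 + (3.296519 − 3.166468)/3 = 3.339869
I_{2,1} = 3.331227 + (3.331227 − 3.296519)/3 = 3.342796
I_{2,2} = 3.342796 + (3.342796 − 3.339869)/15 = 3.342991

3.3430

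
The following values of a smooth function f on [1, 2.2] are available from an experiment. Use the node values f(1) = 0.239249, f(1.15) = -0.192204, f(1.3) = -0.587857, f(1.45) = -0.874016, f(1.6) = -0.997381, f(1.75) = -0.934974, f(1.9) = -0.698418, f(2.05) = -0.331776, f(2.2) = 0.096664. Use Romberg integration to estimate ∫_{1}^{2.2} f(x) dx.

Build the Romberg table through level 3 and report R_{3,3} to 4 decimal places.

R_{0,0} (trapezoid, 1 panel, h=1.2000): 0.201548
R_{1,0} (trapezoid, 2 panels, h=0.6000): -0.497655
R_{2,0} (trapezoid, 4 panels, h=0.3000): -0.634710
R_{3,0} (trapezoid, 8 panels, h=0.1500): -0.667300
R_{1,1} = -0.497655 + (-0.497655 − 0.201548)/3 = -0.730723
R_{2,1} = -0.634710 + (-0.634710 − (-0.497655))/3 = -0.680395
R_{3,1} = -0.667300 + (-0.667300 − (-0.634710))/3 = -0.678163
R_{2,2} = -0.680395 + (-0.680395 − (-0.730723))/15 = -0.677040
R_{3,2} = -0.678163 + (-0.678163 − (-0.680395))/15 = -0.678014
R_{3,3} = -0.678014 + (-0.678014 − (-0.677040))/63 = -0.678029

-0.6780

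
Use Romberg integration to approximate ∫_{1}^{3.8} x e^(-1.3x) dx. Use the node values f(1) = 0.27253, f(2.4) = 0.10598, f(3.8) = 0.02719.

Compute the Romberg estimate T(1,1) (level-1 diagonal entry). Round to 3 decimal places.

0.338

T(0,0) (trapezoid, 1 panel, h=2.8000): 0.41961
T(1,0) (trapezoid, 2 panels, h=1.4000): 0.35818
T(1,1) = 0.35818 + (0.35818 − 0.41961)/3 = 0.33770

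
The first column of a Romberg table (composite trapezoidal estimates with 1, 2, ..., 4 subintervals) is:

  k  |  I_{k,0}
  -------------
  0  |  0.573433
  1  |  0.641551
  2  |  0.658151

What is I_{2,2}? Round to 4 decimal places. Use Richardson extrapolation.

0.6636

Richardson extrapolation on the trapezoidal column (denominator 4−1=3):
I_{1,1} = 0.641551 + (0.641551 − 0.573433)/3 = 0.664257
I_{2,1} = (4·0.658151 − 0.641551) / 3 = 0.663684
I_{2,2} = (16·0.663684 − 0.664257) / 15 = 0.663646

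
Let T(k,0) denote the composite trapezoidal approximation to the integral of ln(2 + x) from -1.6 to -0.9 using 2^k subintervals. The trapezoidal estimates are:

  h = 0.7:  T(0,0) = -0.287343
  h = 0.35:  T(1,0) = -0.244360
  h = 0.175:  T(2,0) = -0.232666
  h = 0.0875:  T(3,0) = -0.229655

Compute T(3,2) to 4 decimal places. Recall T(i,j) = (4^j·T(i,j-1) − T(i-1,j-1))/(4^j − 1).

T(2,1) = -0.232666 + (-0.232666 − (-0.244360))/3 = -0.228768
T(3,1) = -0.229655 + (-0.229655 − (-0.232666))/3 = -0.228651
T(3,2) = (16·(-0.228651) − (-0.228768)) / 15 = -0.228643

-0.2286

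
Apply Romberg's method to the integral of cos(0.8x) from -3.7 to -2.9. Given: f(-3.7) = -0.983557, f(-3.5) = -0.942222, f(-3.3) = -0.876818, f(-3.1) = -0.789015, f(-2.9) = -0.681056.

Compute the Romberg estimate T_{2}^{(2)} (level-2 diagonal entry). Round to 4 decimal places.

T_{0}^{(0)} (trapezoid, 1 panel, h=0.8000): -0.665845
T_{1}^{(0)} (trapezoid, 2 panels, h=0.4000): -0.683650
T_{2}^{(0)} (trapezoid, 4 panels, h=0.2000): -0.688072
T_{1}^{(1)} = -0.683650 + (-0.683650 − (-0.665845))/3 = -0.689585
T_{2}^{(1)} = -0.688072 + (-0.688072 − (-0.683650))/3 = -0.689546
T_{2}^{(2)} = -0.689546 + (-0.689546 − (-0.689585))/15 = -0.689543

-0.6895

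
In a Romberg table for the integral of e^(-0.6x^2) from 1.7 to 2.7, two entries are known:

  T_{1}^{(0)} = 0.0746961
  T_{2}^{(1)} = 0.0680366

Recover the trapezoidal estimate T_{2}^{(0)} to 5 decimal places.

0.06970

From T_{2}^{(1)} = (4·T_{2}^{(0)} − T_{1}^{(0)})/3, solve for T_{2}^{(0)}:
4·T_{2}^{(0)} = 3·0.0680366 + 0.0746961 = 0.2788059
T_{2}^{(0)} = 0.0697015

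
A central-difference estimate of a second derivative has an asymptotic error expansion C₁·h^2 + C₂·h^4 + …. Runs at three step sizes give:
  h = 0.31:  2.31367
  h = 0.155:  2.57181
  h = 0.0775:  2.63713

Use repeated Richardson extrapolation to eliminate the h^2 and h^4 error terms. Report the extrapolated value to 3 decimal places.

2.659

First eliminate the h^2 term (factor 2^2 = 4):
  B₁ = (4·2.57181 − 2.31367)/3 = 2.65786
  B₂ = (4·2.63713 − 2.57181)/3 = 2.65890
Then eliminate the h^4 term (factor 2^4 = 16):
  (16·2.65890 − 2.65786)/15 = 2.65897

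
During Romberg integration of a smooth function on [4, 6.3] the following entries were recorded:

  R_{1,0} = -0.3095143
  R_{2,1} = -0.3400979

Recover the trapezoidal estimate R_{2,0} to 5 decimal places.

From R_{2,1} = (4·R_{2,0} − R_{1,0})/3, solve for R_{2,0}:
4·R_{2,0} = 3·(-0.3400979) + (-0.3095143) = -1.3298080
R_{2,0} = -0.3324520

-0.33245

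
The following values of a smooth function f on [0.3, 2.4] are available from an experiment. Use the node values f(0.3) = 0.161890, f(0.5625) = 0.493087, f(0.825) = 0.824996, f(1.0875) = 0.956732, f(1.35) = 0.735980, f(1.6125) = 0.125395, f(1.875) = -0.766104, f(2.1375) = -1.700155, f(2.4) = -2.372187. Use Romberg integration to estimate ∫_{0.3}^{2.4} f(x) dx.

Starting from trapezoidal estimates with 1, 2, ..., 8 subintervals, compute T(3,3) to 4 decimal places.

-0.0985

T(0,0) (trapezoid, 1 panel, h=2.1000): -2.320812
T(1,0) (trapezoid, 2 panels, h=1.0500): -0.387627
T(2,0) (trapezoid, 4 panels, h=0.5250): -0.162895
T(3,0) (trapezoid, 8 panels, h=0.2625): -0.114245
T(1,1) = -0.387627 + (-0.387627 − (-2.320812))/3 = 0.256768
T(2,1) = -0.162895 + (-0.162895 − (-0.387627))/3 = -0.087984
T(3,1) = -0.114245 + (-0.114245 − (-0.162895))/3 = -0.098028
T(2,2) = -0.087984 + (-0.087984 − 0.256768)/15 = -0.110967
T(3,2) = -0.098028 + (-0.098028 − (-0.087984))/15 = -0.098698
T(3,3) = -0.098698 + (-0.098698 − (-0.110967))/63 = -0.098503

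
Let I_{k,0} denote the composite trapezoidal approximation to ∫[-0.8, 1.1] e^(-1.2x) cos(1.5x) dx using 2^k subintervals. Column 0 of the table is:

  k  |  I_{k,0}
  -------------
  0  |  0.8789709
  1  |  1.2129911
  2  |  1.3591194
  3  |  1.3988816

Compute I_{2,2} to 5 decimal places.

1.41340

Richardson extrapolation on the trapezoidal column (denominator 4−1=3):
I_{1,1} = 1.2129911 + (1.2129911 − 0.8789709)/3 = 1.3243312
I_{2,1} = (4·1.3591194 − 1.2129911) / 3 = 1.4078288
I_{2,2} = (16·1.4078288 − 1.3243312) / 15 = 1.4133953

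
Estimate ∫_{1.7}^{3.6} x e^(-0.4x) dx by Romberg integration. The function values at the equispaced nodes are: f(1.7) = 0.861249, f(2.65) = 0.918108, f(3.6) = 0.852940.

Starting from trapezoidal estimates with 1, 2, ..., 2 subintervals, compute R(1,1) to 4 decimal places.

1.7058

R(0,0) (trapezoid, 1 panel, h=1.9000): 1.628480
R(1,0) (trapezoid, 2 panels, h=0.9500): 1.686442
R(1,1) = 1.686442 + (1.686442 − 1.628480)/3 = 1.705763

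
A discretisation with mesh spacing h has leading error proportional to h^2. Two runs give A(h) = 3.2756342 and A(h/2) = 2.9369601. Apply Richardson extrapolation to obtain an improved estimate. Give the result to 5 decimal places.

The leading error scales as h^2; refining by a factor of 2 reduces it by 2^2 = 4.
Extrapolated value = (4·A(h/2) − A(h)) / (4 − 1)
= (4·2.9369601 − 3.2756342) / 3
= 8.4722062 / 3 = 2.8240687

2.82407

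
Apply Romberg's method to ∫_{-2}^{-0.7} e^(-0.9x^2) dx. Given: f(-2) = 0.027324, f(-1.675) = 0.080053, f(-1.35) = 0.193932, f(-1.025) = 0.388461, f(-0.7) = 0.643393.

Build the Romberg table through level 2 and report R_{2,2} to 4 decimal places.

R_{0,0} (trapezoid, 1 panel, h=1.3000): 0.435966
R_{1,0} (trapezoid, 2 panels, h=0.6500): 0.344039
R_{2,0} (trapezoid, 4 panels, h=0.3250): 0.324286
R_{1,1} = 0.344039 + (0.344039 − 0.435966)/3 = 0.313397
R_{2,1} = 0.324286 + (0.324286 − 0.344039)/3 = 0.317702
R_{2,2} = 0.317702 + (0.317702 − 0.313397)/15 = 0.317989

0.3180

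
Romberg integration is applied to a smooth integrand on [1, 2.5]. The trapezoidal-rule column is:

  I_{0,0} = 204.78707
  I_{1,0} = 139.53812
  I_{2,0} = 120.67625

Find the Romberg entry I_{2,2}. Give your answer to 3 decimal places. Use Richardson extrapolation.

114.162

I_{1,1} = (4·139.53812 − 204.78707) / 3 = 117.78847
I_{2,1} = 120.67625 + (120.67625 − 139.53812)/3 = 114.38896
I_{2,2} = 114.38896 + (114.38896 − 117.78847)/15 = 114.16233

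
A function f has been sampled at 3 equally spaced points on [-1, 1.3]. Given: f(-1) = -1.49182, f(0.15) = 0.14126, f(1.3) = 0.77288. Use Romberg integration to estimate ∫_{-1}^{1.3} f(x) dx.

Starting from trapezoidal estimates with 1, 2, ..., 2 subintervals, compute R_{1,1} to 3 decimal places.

R_{0,0} (trapezoid, 1 panel, h=2.3000): -0.82678
R_{1,0} (trapezoid, 2 panels, h=1.1500): -0.25094
R_{1,1} = -0.25094 + (-0.25094 − (-0.82678))/3 = -0.05899

-0.059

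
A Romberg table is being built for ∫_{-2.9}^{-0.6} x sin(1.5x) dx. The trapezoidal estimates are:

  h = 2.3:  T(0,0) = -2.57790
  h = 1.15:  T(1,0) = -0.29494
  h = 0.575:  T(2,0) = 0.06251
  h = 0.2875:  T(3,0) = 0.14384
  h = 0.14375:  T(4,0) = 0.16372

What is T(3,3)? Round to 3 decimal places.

T(1,1) = -0.29494 + (-0.29494 − (-2.57790))/3 = 0.46605
T(2,1) = 0.06251 + (0.06251 − (-0.29494))/3 = 0.18166
T(3,1) = (4·0.14384 − 0.06251) / 3 = 0.17095
T(2,2) = (16·0.18166 − 0.46605) / 15 = 0.16270
T(3,2) = (16·0.17095 − 0.18166) / 15 = 0.17024
T(3,3) = (64·0.17024 − 0.16270) / 63 = 0.17036

0.170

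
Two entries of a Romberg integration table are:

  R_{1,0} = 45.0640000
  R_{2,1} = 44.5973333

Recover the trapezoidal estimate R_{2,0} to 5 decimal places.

From R_{2,1} = (4·R_{2,0} − R_{1,0})/3, solve for R_{2,0}:
4·R_{2,0} = 3·44.5973333 + 45.0640000 = 178.8559999
R_{2,0} = 44.7140000

44.71400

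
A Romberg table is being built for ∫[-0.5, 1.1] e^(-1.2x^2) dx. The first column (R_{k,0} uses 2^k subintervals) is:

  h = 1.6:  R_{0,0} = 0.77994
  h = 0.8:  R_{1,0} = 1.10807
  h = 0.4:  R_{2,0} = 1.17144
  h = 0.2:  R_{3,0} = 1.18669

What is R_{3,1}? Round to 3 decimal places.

1.192

R_{3,1} = 1.18669 + (1.18669 − 1.17144)/3 = 1.19177
(Column j=1 coincides with Simpson's rule on the same nodes.)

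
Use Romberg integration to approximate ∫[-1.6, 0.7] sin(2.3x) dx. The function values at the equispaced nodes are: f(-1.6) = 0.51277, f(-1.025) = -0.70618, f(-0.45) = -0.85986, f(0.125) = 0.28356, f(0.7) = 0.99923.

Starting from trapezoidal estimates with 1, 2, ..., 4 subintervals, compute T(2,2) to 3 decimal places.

-0.339

T(0,0) (trapezoid, 1 panel, h=2.3000): 1.73880
T(1,0) (trapezoid, 2 panels, h=1.1500): -0.11944
T(2,0) (trapezoid, 4 panels, h=0.5750): -0.30273
T(1,1) = -0.11944 + (-0.11944 − 1.73880)/3 = -0.73885
T(2,1) = -0.30273 + (-0.30273 − (-0.11944))/3 = -0.36383
T(2,2) = -0.36383 + (-0.36383 − (-0.73885))/15 = -0.33883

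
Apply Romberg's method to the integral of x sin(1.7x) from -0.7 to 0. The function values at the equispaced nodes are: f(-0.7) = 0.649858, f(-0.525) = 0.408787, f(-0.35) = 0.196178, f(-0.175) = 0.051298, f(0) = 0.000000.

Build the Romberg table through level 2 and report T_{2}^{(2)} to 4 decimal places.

T_{0}^{(0)} (trapezoid, 1 panel, h=0.7000): 0.227450
T_{1}^{(0)} (trapezoid, 2 panels, h=0.3500): 0.182387
T_{2}^{(0)} (trapezoid, 4 panels, h=0.1750): 0.171709
T_{1}^{(1)} = 0.182387 + (0.182387 − 0.227450)/3 = 0.167366
T_{2}^{(1)} = 0.171709 + (0.171709 − 0.182387)/3 = 0.168150
T_{2}^{(2)} = 0.168150 + (0.168150 − 0.167366)/15 = 0.168202

0.1682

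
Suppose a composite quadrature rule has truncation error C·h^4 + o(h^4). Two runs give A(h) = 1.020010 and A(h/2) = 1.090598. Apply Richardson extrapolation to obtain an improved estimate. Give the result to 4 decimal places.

1.0953

Extrapolated value = (16·A(h/2) − A(h)) / (16 − 1)
= (16·1.090598 − 1.020010) / 15
= 16.429558 / 15 = 1.095304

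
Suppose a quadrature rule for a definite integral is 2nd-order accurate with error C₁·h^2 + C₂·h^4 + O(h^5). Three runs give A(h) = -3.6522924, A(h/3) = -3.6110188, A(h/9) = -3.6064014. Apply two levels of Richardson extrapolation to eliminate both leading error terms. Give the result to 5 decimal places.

-3.60582

First eliminate the h^2 term (factor 3^2 = 9):
  B₁ = (9·(-3.6110188) − (-3.6522924))/8 = -3.6058596
  B₂ = (9·(-3.6064014) − (-3.6110188))/8 = -3.6058242
Then eliminate the h^4 term (factor 3^4 = 81):
  (81·(-3.6058242) − (-3.6058596))/80 = -3.6058238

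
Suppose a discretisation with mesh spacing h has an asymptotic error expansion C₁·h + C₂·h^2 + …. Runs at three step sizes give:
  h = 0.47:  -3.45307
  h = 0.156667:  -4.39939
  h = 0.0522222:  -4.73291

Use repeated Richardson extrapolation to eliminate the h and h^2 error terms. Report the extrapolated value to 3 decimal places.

First eliminate the h term (factor 3^1 = 3):
  B₁ = (3·(-4.39939) − (-3.45307))/2 = -4.87255
  B₂ = (3·(-4.73291) − (-4.39939))/2 = -4.89967
Then eliminate the h^2 term (factor 3^2 = 9):
  (9·(-4.89967) − (-4.87255))/8 = -4.90306

-4.903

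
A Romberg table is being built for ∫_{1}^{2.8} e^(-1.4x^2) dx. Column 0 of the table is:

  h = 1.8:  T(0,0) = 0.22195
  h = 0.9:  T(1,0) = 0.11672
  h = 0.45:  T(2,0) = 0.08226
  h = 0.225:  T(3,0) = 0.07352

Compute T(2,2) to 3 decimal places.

0.070

Richardson extrapolation on the trapezoidal column (denominator 4−1=3):
T(1,1) = (4·0.11672 − 0.22195) / 3 = 0.08164
T(2,1) = 0.08226 + (0.08226 − 0.11672)/3 = 0.07077
T(2,2) = (16·0.07077 − 0.08164) / 15 = 0.07005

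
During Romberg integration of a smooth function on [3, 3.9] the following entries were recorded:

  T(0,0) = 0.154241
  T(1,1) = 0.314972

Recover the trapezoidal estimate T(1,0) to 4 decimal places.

From T(1,1) = (4·T(1,0) − T(0,0))/3, solve for T(1,0):
4·T(1,0) = 3·0.314972 + 0.154241 = 1.099157
T(1,0) = 0.274789

0.2748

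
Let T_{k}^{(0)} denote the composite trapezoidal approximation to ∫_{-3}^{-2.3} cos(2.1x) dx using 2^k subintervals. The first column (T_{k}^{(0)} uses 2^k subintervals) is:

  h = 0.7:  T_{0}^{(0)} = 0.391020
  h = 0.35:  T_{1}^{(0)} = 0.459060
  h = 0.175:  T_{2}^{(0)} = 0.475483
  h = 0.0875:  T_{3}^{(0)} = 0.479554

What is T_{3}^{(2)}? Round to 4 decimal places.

0.4809

Richardson extrapolation on the trapezoidal column (denominator 4−1=3):
T_{2}^{(1)} = 0.475483 + (0.475483 − 0.459060)/3 = 0.480957
T_{3}^{(1)} = 0.479554 + (0.479554 − 0.475483)/3 = 0.480911
T_{3}^{(2)} = 0.480911 + (0.480911 − 0.480957)/15 = 0.480908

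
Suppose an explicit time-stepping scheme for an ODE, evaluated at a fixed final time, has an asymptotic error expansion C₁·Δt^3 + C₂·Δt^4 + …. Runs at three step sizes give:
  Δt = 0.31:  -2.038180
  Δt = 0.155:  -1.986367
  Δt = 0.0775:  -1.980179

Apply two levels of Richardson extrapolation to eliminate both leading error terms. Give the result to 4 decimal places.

First eliminate the Δt^3 term (factor 2^3 = 8):
  B₁ = (8·(-1.986367) − (-2.038180))/7 = -1.978965
  B₂ = (8·(-1.980179) − (-1.986367))/7 = -1.979295
Then eliminate the Δt^4 term (factor 2^4 = 16):
  (16·(-1.979295) − (-1.978965))/15 = -1.979317

-1.9793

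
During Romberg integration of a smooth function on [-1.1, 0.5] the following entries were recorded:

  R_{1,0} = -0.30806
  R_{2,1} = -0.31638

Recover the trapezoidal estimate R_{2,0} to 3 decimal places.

-0.314

From R_{2,1} = (4·R_{2,0} − R_{1,0})/3, solve for R_{2,0}:
4·R_{2,0} = 3·(-0.31638) + (-0.30806) = -1.25720
R_{2,0} = -0.31430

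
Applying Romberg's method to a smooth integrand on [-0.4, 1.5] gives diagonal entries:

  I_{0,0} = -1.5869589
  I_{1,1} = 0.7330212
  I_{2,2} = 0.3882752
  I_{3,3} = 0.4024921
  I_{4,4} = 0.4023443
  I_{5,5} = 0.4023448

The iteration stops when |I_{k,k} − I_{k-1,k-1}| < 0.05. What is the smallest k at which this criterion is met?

k = 3

|I_{1,1} − I_{0,0}| = 2.3199801 ≥ 0.05
|I_{2,2} − I_{1,1}| = 0.3447460 ≥ 0.05
|I_{3,3} − I_{2,2}| = 0.0142169 < 0.05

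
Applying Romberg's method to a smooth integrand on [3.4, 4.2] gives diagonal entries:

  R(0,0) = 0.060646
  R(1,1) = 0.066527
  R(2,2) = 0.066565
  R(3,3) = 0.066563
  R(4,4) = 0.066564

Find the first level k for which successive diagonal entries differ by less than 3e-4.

|R(1,1) − R(0,0)| = 0.005881 ≥ 3e-4
|R(2,2) − R(1,1)| = 0.000038 < 3e-4

k = 2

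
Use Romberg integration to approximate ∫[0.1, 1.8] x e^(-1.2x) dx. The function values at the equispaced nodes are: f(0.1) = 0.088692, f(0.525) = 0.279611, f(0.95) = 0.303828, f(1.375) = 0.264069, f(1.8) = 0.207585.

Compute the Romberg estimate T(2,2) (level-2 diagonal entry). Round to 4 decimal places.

T(0,0) (trapezoid, 1 panel, h=1.7000): 0.251835
T(1,0) (trapezoid, 2 panels, h=0.8500): 0.384172
T(2,0) (trapezoid, 4 panels, h=0.4250): 0.423150
T(1,1) = 0.384172 + (0.384172 − 0.251835)/3 = 0.428284
T(2,1) = 0.423150 + (0.423150 − 0.384172)/3 = 0.436143
T(2,2) = 0.436143 + (0.436143 − 0.428284)/15 = 0.436667

0.4367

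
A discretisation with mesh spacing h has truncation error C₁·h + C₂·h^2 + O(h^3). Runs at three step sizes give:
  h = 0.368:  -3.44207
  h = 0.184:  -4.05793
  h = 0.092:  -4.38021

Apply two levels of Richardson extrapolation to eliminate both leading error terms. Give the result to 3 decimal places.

First eliminate the h term (factor 2^1 = 2):
  B₁ = (2·(-4.05793) − (-3.44207))/1 = -4.67379
  B₂ = (2·(-4.38021) − (-4.05793))/1 = -4.70249
Then eliminate the h^2 term (factor 2^2 = 4):
  (4·(-4.70249) − (-4.67379))/3 = -4.71206

-4.712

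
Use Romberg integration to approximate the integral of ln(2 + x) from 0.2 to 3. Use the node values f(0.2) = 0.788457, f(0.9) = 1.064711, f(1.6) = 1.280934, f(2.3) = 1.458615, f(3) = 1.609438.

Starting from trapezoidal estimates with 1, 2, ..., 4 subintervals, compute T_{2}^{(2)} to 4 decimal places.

T_{0}^{(0)} (trapezoid, 1 panel, h=2.8000): 3.357053
T_{1}^{(0)} (trapezoid, 2 panels, h=1.4000): 3.471834
T_{2}^{(0)} (trapezoid, 4 panels, h=0.7000): 3.502245
T_{1}^{(1)} = 3.471834 + (3.471834 − 3.357053)/3 = 3.510094
T_{2}^{(1)} = 3.502245 + (3.502245 − 3.471834)/3 = 3.512382
T_{2}^{(2)} = 3.512382 + (3.512382 − 3.510094)/15 = 3.512535

3.5125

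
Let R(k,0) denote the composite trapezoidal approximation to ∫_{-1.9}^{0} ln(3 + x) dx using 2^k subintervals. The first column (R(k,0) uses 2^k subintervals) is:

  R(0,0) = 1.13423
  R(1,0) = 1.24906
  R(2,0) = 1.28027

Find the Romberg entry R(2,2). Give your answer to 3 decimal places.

R(1,1) = 1.24906 + (1.24906 − 1.13423)/3 = 1.28734
R(2,1) = (4·1.28027 − 1.24906) / 3 = 1.29067
R(2,2) = (16·1.29067 − 1.28734) / 15 = 1.29089
(Column j=1 coincides with Simpson's rule on the same nodes.)

1.291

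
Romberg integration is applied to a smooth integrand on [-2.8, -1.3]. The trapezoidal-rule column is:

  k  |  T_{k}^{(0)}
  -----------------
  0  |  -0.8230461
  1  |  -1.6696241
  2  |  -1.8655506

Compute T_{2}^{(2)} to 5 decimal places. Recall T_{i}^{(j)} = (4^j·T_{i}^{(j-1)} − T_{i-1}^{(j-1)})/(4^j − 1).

Richardson extrapolation on the trapezoidal column (denominator 4−1=3):
T_{1}^{(1)} = (4·(-1.6696241) − (-0.8230461)) / 3 = -1.9518168
T_{2}^{(1)} = -1.8655506 + (-1.8655506 − (-1.6696241))/3 = -1.9308594
T_{2}^{(2)} = (16·(-1.9308594) − (-1.9518168)) / 15 = -1.9294622

-1.92946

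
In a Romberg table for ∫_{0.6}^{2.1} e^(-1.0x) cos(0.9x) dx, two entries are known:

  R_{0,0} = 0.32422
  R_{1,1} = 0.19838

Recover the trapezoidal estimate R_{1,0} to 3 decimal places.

0.230

From R_{1,1} = (4·R_{1,0} − R_{0,0})/3, solve for R_{1,0}:
4·R_{1,0} = 3·0.19838 + 0.32422 = 0.91936
R_{1,0} = 0.22984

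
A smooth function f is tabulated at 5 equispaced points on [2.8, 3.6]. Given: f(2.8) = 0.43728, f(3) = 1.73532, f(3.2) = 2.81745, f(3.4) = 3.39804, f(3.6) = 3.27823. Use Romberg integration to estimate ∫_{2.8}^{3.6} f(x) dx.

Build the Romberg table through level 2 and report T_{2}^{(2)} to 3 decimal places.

1.992

T_{0}^{(0)} (trapezoid, 1 panel, h=0.8000): 1.48620
T_{1}^{(0)} (trapezoid, 2 panels, h=0.4000): 1.87008
T_{2}^{(0)} (trapezoid, 4 panels, h=0.2000): 1.96171
T_{1}^{(1)} = 1.87008 + (1.87008 − 1.48620)/3 = 1.99804
T_{2}^{(1)} = 1.96171 + (1.96171 − 1.87008)/3 = 1.99225
T_{2}^{(2)} = 1.99225 + (1.99225 − 1.99804)/15 = 1.99186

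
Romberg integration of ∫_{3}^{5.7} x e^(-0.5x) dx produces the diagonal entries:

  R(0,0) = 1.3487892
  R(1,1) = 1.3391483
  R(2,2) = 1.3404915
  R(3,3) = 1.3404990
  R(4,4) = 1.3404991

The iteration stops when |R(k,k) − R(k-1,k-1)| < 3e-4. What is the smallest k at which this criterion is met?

k = 3

|R(1,1) − R(0,0)| = 0.0096409 ≥ 3e-4
|R(2,2) − R(1,1)| = 0.0013432 ≥ 3e-4
|R(3,3) − R(2,2)| = 0.0000075 < 3e-4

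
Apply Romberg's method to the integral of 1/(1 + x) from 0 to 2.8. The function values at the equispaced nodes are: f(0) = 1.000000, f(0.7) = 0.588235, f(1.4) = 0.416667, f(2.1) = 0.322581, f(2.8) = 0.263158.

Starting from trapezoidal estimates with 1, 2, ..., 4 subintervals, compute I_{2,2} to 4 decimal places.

I_{0,0} (trapezoid, 1 panel, h=2.8000): 1.768421
I_{1,0} (trapezoid, 2 panels, h=1.4000): 1.467544
I_{2,0} (trapezoid, 4 panels, h=0.7000): 1.371343
I_{1,1} = 1.467544 + (1.467544 − 1.768421)/3 = 1.367252
I_{2,1} = 1.371343 + (1.371343 − 1.467544)/3 = 1.339276
I_{2,2} = 1.339276 + (1.339276 − 1.367252)/15 = 1.337411

1.3374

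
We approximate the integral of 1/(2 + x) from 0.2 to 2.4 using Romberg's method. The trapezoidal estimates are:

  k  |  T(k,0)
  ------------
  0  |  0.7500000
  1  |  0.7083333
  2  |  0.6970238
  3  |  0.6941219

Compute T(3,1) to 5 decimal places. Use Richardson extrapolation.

0.69315

Richardson extrapolation on the trapezoidal column (denominator 4−1=3):
T(3,1) = 0.6941219 + (0.6941219 − 0.6970238)/3 = 0.6931546
(Column j=1 coincides with Simpson's rule on the same nodes.)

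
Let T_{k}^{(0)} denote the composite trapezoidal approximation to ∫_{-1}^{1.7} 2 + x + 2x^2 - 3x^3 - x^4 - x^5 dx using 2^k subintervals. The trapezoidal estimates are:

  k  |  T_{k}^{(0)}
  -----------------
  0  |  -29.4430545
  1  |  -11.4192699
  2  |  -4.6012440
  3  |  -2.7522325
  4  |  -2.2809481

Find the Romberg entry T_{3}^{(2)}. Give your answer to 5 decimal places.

-2.12305

Richardson extrapolation on the trapezoidal column (denominator 4−1=3):
T_{2}^{(1)} = -4.6012440 + (-4.6012440 − (-11.4192699))/3 = -2.3285687
T_{3}^{(1)} = (4·(-2.7522325) − (-4.6012440)) / 3 = -2.1358953
T_{3}^{(2)} = (16·(-2.1358953) − (-2.3285687)) / 15 = -2.1230504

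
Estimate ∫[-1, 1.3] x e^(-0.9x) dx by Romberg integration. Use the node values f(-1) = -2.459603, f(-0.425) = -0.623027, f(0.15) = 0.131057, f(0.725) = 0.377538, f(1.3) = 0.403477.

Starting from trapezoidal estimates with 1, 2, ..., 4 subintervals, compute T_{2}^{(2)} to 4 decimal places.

T_{0}^{(0)} (trapezoid, 1 panel, h=2.3000): -2.364545
T_{1}^{(0)} (trapezoid, 2 panels, h=1.1500): -1.031557
T_{2}^{(0)} (trapezoid, 4 panels, h=0.5750): -0.656935
T_{1}^{(1)} = -1.031557 + (-1.031557 − (-2.364545))/3 = -0.587228
T_{2}^{(1)} = -0.656935 + (-0.656935 − (-1.031557))/3 = -0.532061
T_{2}^{(2)} = -0.532061 + (-0.532061 − (-0.587228))/15 = -0.528383

-0.5284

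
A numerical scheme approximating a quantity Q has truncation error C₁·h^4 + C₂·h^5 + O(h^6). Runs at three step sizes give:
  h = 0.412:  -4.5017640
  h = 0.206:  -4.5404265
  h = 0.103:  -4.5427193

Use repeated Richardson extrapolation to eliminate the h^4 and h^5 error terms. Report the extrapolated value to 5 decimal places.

First eliminate the h^4 term (factor 2^4 = 16):
  B₁ = (16·(-4.5404265) − (-4.5017640))/15 = -4.5430040
  B₂ = (16·(-4.5427193) − (-4.5404265))/15 = -4.5428722
Then eliminate the h^5 term (factor 2^5 = 32):
  (32·(-4.5428722) − (-4.5430040))/31 = -4.5428679

-4.54287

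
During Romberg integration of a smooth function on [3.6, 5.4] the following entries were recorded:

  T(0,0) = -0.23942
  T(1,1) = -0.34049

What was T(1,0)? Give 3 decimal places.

-0.315

From T(1,1) = (4·T(1,0) − T(0,0))/3, solve for T(1,0):
4·T(1,0) = 3·(-0.34049) + (-0.23942) = -1.26089
T(1,0) = -0.31522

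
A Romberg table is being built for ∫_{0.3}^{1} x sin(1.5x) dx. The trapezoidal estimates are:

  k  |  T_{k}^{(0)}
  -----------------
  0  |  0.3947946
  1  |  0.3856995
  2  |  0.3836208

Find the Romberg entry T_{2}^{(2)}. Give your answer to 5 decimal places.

0.38295

Richardson extrapolation on the trapezoidal column (denominator 4−1=3):
T_{1}^{(1)} = (4·0.3856995 − 0.3947946) / 3 = 0.3826678
T_{2}^{(1)} = (4·0.3836208 − 0.3856995) / 3 = 0.3829279
T_{2}^{(2)} = (16·0.3829279 − 0.3826678) / 15 = 0.3829452
(Column j=1 coincides with Simpson's rule on the same nodes.)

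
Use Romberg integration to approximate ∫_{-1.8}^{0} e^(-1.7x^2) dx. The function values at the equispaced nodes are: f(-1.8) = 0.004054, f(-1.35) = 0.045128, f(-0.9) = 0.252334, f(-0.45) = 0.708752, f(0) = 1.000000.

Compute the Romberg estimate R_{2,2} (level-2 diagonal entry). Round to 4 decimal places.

0.6836

R_{0,0} (trapezoid, 1 panel, h=1.8000): 0.903649
R_{1,0} (trapezoid, 2 panels, h=0.9000): 0.678925
R_{2,0} (trapezoid, 4 panels, h=0.4500): 0.678708
R_{1,1} = 0.678925 + (0.678925 − 0.903649)/3 = 0.604017
R_{2,1} = 0.678708 + (0.678708 − 0.678925)/3 = 0.678636
R_{2,2} = 0.678636 + (0.678636 − 0.604017)/15 = 0.683611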